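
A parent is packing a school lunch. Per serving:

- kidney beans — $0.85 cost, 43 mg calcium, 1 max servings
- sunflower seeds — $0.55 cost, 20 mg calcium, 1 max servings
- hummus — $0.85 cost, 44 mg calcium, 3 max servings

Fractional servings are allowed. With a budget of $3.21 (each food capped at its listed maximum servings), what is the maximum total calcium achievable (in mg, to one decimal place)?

165.4 mg

Calcium per dollar: hummus 51.76, kidney beans 50.59, sunflower seeds 36.36.
Take 3 servings of hummus: spends $2.55, +132.0 mg calcium (running total 132.0 mg).
Take 0.7765 servings of kidney beans: spends $0.66, +33.4 mg calcium (running total 165.4 mg).
Filling greedily by calcium-per-dollar is optimal for one linear limit, giving 165.4 mg.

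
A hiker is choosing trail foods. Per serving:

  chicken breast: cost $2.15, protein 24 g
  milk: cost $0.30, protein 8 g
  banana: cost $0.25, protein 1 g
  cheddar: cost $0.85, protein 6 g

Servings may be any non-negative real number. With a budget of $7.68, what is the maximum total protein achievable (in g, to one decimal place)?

204.8 g

Protein per dollar: milk 26.67, chicken breast 11.16, cheddar 7.059, banana 4.
With no serving limits, spend the whole cost allowance on milk: $7.68 / $0.30 × 8 g = 204.8 g.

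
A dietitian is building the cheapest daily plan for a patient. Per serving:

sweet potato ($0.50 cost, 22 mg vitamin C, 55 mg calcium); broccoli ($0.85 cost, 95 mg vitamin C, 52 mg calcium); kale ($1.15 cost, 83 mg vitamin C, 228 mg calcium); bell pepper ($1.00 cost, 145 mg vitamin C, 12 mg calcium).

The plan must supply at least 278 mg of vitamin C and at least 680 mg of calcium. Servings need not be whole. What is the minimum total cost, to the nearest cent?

For a min-cost LP with two ≥-constraints, a basic feasible solution has at most two positive variables.
sweet potato only: max(278/22, 680/55) = 12.64 servings → $6.32.
broccoli only: max(278/95, 680/52) = 13.08 servings → $11.12.
kale only: max(278/83, 680/228) = 3.349 servings → $3.85.
bell pepper only: max(278/145, 680/12) = 56.67 servings → $56.67.
sweet potato + broccoli with both tight: 12.29 servings and 0.08086 servings → $6.21.
sweet potato + kale with both targets exact would need a negative amount; discard.
sweet potato + bell pepper with both tight: 12.35 servings and 0.0428 servings → $6.22.
broccoli + kale with both tight: 0.4004 servings and 2.891 servings → $3.67.
broccoli + bell pepper: intersection lies outside the first quadrant.
kale + bell pepper with both tight: 2.971 servings and 0.2166 servings → $3.63.
So the least-cost plan costs $3.63.

$3.63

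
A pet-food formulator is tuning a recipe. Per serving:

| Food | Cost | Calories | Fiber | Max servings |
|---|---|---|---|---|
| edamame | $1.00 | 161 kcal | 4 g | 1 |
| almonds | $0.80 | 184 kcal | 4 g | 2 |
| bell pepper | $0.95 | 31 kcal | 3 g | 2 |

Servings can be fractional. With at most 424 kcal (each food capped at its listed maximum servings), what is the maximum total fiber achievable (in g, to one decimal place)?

14.4 g

Fiber per kcal: bell pepper 0.09677, edamame 0.02484, almonds 0.02174.
Take 2 servings of bell pepper: uses 62 kcal, +6.0 g fiber (running total 6.0 g).
Take 1 serving of edamame: uses 161 kcal, +4.0 g fiber (running total 10.0 g).
Take 1.092 servings of almonds: uses 201 kcal, +4.4 g fiber (running total 14.4 g).
Greedy by best ratio exhausts the calories allowance optimally: 14.4 g.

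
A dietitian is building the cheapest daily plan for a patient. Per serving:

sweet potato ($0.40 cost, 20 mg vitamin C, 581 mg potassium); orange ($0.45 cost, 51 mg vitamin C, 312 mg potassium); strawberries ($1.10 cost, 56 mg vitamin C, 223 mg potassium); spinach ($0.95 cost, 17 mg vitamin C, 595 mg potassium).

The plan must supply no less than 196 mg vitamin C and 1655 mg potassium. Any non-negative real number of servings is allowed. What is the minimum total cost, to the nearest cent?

$1.95

At the optimum either one food covers both requirements or two foods hit both targets exactly; no other combination can be cheaper.
sweet potato only: max(196/20, 1655/581) = 9.8 servings → $3.92.
orange only: max(196/51, 1655/312) = 5.304 servings → $2.39.
strawberries only: max(196/56, 1655/223) = 7.422 servings → $8.16.
spinach only: max(196/17, 1655/595) = 11.53 servings → $10.95.
sweet potato + orange with both tight: 0.9941 servings and 3.453 servings → $1.95.
sweet potato + strawberries with both tight: 1.744 servings and 2.877 servings → $3.86.
sweet potato + spinach: the both-tight solution has a negative serving — not a feasible corner.
orange + strawberries: intersection lies outside the first quadrant.
orange + spinach with both tight: 3.534 servings and 0.9286 servings → $2.47.
strawberries + spinach with both tight: 2.997 servings and 1.658 servings → $4.87.
Cheapest feasible corner: $1.95.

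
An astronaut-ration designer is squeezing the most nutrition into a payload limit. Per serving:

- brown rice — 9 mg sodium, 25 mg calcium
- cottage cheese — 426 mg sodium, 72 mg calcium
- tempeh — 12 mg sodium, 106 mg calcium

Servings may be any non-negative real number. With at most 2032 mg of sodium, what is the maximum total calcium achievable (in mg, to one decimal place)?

Calcium per mg sodium: tempeh 8.833, brown rice 2.778, cottage cheese 0.169.
With no serving limits, spend the whole sodium allowance on tempeh: 2032 mg / 12 mg × 106 mg = 17949.3 mg.

17949.3 mg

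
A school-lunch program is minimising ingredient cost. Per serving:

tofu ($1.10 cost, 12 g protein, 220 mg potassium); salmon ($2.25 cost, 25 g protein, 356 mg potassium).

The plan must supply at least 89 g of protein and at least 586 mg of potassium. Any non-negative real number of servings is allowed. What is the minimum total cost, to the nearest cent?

tofu only: max(89/12, 586/220) = 7.417 servings → $8.16.
salmon only: max(89/25, 586/356) = 3.56 servings → $8.01.
tofu + salmon: intersection lies outside the first quadrant.
Cheapest feasible corner: $8.01.

$8.01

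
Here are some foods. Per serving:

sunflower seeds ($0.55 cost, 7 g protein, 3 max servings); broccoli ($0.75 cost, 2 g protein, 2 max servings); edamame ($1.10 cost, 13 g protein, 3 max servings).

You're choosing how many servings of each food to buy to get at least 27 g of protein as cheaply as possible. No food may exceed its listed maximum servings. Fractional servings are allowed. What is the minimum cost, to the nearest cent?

$2.16

Cost per g of protein: sunflower seeds $0.0786, edamame $0.0846, broccoli $0.3750.
Take 3 servings of sunflower seeds: +21.0 g protein for $1.65 (total $1.65, still need 6.0 g).
Take 0.4615 servings of edamame: +6.0 g protein for $0.51 (total $2.16, still need 0.0 g).
Filling from the cheapest source first is optimal under one linear minimum: $2.16.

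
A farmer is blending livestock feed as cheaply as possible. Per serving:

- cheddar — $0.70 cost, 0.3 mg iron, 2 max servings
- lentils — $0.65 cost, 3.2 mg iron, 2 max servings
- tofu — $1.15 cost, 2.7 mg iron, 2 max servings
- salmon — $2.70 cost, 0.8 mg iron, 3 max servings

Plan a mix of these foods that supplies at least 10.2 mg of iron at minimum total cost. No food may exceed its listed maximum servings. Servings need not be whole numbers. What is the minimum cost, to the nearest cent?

$2.92

Cost per mg of iron: lentils $0.2031, tofu $0.4259, cheddar $2.3333, salmon $3.3750.
Take 2 servings of lentils: +6.4 mg iron for $1.30 (total $1.30, still need 3.8 mg).
Take 1.407 servings of tofu: +3.8 mg iron for $1.62 (total $2.92, still need 0.0 mg).
Greedy by cheapest-per-mg is optimal for a single linear constraint, so the minimum cost is $2.92.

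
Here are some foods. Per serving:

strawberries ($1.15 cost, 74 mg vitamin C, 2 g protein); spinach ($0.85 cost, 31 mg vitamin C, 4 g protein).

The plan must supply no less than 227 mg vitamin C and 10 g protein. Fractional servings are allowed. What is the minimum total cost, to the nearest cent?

$3.98

strawberries only: max(227/74, 10/2) = 5 servings → $5.75.
spinach only: max(227/31, 10/4) = 7.323 servings → $6.22.
strawberries + spinach with both tight: 2.556 servings and 1.222 servings → $3.98.
Cheapest feasible corner: $3.98.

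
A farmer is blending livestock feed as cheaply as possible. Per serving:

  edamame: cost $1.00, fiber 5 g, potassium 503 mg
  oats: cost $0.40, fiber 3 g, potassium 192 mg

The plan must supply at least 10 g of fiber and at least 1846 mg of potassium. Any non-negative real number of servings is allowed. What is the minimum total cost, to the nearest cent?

Two binding constraints pin down two serving amounts, so the optimal mix uses at most two foods. The candidates are each food alone (scaled to the tighter of fiber/potassium) and each pair with both constraints tight.
edamame only: max(10/5, 1846/503) = 3.67 servings → $3.67.
oats only: max(10/3, 1846/192) = 9.615 servings → $3.85.
edamame + oats: intersection lies outside the first quadrant.
The minimum over all feasible corners is $3.67.

$3.67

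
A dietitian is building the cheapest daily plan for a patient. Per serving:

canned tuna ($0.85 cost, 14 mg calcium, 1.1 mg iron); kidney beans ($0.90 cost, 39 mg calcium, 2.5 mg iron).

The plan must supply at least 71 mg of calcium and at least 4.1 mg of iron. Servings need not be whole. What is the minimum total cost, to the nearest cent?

$1.64

A basic optimal solution has at most two foods positive. Try each food alone and each pair with both targets met exactly.
canned tuna only: max(71/14, 4.1/1.1) = 5.071 servings → $4.31.
kidney beans only: max(71/39, 4.1/2.5) = 1.821 servings → $1.64.
canned tuna + kidney beans with both targets exact would need a negative amount; discard.
Cheapest feasible corner: $1.64.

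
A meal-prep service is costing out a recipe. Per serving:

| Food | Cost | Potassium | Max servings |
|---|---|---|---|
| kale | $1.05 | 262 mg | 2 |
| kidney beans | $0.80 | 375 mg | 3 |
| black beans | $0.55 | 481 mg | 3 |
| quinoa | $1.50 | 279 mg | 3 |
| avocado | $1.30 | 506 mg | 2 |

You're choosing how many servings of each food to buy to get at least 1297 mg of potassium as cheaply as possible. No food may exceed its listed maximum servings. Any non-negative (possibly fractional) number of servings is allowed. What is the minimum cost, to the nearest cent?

$1.48

Cost per mg of potassium: black beans $0.0011, kidney beans $0.0021, avocado $0.0026, kale $0.0040, quinoa $0.0054.
Take 2.696 servings of black beans: +1297.0 mg potassium for $1.48 (total $1.48, still need 0.0 mg).
Greedy by cheapest-per-mg is optimal for a single linear constraint, so the minimum cost is $1.48.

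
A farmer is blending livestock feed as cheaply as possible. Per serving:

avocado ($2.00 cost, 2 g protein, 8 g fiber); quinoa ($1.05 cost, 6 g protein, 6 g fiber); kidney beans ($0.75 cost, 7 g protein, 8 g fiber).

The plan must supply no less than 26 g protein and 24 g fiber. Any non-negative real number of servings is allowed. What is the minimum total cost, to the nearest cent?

$2.79

Minimising a linear cost over {protein ≥ 26, fiber ≥ 24, servings ≥ 0} — the optimum is at a vertex, using one or two foods.
avocado only: max(26/2, 24/8) = 13 servings → $26.00.
quinoa only: max(26/6, 24/6) = 4.333 servings → $4.55.
kidney beans only: max(26/7, 24/8) = 3.714 servings → $2.79.
avocado + quinoa: intersection lies outside the first quadrant.
avocado + kidney beans: intersection lies outside the first quadrant.
quinoa + kidney beans: intersection lies outside the first quadrant.
Cheapest feasible corner: $2.79.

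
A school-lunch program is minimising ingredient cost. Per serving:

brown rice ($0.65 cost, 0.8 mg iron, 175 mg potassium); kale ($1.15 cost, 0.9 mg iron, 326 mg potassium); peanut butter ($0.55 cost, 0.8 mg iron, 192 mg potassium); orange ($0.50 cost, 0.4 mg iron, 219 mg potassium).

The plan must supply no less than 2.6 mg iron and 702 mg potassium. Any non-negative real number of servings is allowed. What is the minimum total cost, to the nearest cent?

$1.93

brown rice only: max(2.6/0.8, 702/175) = 4.011 servings → $2.61.
kale only: max(2.6/0.9, 702/326) = 2.889 servings → $3.32.
peanut butter only: max(2.6/0.8, 702/192) = 3.656 servings → $2.01.
orange only: max(2.6/0.4, 702/219) = 6.5 servings → $3.25.
brown rice + kale with both tight: 2.089 servings and 1.032 servings → $2.54.
brown rice + peanut butter: intersection lies outside the first quadrant.
brown rice + orange with both tight: 2.743 servings and 1.013 servings → $2.29.
kale + peanut butter with both tight: 0.7091 servings and 2.452 servings → $2.16.
kale + orange: the both-tight solution has a negative serving — not a feasible corner.
peanut butter + orange with both tight: 2.933 servings and 0.6341 servings → $1.93.
Cheapest feasible corner: $1.93.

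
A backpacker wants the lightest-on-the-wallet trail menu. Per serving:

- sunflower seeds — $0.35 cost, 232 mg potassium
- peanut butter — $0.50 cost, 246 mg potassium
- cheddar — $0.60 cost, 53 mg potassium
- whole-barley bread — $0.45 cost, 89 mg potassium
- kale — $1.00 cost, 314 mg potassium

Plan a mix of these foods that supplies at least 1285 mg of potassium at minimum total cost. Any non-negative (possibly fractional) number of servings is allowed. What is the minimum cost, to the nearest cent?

Cost per mg of potassium: sunflower seeds $0.0015, peanut butter $0.0020, kale $0.0032, whole-barley bread $0.0051, cheddar $0.0113.
With no serving limits, use only sunflower seeds: 1285 mg / 232 mg = 5.539 servings × $0.35 = $1.94.

$1.94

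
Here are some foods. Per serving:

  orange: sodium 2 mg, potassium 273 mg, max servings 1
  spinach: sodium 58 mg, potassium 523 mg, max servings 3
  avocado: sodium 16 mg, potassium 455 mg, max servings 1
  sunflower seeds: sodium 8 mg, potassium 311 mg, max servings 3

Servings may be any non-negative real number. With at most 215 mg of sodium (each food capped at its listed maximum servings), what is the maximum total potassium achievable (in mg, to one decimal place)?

Potassium per mg sodium: orange 136.5, sunflower seeds 38.88, avocado 28.44, spinach 9.017.
Take 1 serving of orange: uses 2 mg sodium, +273.0 mg potassium (running total 273.0 mg).
Take 3 servings of sunflower seeds: uses 24 mg sodium, +933.0 mg potassium (running total 1206.0 mg).
Take 1 serving of avocado: uses 16 mg sodium, +455.0 mg potassium (running total 1661.0 mg).
Take 2.983 servings of spinach: uses 173 mg sodium, +1560.0 mg potassium (running total 3221.0 mg).
Filling greedily by potassium-per-mg sodium is optimal for one linear limit, giving 3221.0 mg.

3221.0 mg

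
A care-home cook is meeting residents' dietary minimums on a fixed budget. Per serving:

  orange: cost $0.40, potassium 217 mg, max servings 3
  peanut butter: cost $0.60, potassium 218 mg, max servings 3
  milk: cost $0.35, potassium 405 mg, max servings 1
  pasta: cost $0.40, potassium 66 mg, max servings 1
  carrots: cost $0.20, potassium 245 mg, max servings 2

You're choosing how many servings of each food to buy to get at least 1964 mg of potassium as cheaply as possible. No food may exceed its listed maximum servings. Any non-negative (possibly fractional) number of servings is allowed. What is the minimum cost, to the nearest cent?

$3.10

Cost per mg of potassium: carrots $0.0008, milk $0.0009, orange $0.0018, peanut butter $0.0028, pasta $0.0061.
Take 2 servings of carrots: +490.0 mg potassium for $0.40 (total $0.40, still need 1474.0 mg).
Take 1 serving of milk: +405.0 mg potassium for $0.35 (total $0.75, still need 1069.0 mg).
Take 3 servings of orange: +651.0 mg potassium for $1.20 (total $1.95, still need 418.0 mg).
Take 1.917 servings of peanut butter: +418.0 mg potassium for $1.15 (total $3.10, still need 0.0 mg).
Filling from the cheapest source first is optimal under one linear minimum: $3.10.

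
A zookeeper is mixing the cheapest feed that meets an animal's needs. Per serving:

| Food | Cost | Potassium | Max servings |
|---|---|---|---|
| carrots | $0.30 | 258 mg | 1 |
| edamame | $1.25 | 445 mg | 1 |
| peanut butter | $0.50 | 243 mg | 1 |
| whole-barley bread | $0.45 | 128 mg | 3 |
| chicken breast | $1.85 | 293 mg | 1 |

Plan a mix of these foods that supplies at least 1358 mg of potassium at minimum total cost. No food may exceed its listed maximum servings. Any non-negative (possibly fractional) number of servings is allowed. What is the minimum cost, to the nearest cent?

Cost per mg of potassium: carrots $0.0012, peanut butter $0.0021, edamame $0.0028, whole-barley bread $0.0035, chicken breast $0.0063.
Take 1 serving of carrots: +258.0 mg potassium for $0.30 (total $0.30, still need 1100.0 mg).
Take 1 serving of peanut butter: +243.0 mg potassium for $0.50 (total $0.80, still need 857.0 mg).
Take 1 serving of edamame: +445.0 mg potassium for $1.25 (total $2.05, still need 412.0 mg).
Take 3 servings of whole-barley bread: +384.0 mg potassium for $1.35 (total $3.40, still need 28.0 mg).
Take 0.09556 servings of chicken breast: +28.0 mg potassium for $0.18 (total $3.58, still need 0.0 mg).
Greedy by cheapest-per-mg is optimal for a single linear constraint, so the minimum cost is $3.58.

$3.58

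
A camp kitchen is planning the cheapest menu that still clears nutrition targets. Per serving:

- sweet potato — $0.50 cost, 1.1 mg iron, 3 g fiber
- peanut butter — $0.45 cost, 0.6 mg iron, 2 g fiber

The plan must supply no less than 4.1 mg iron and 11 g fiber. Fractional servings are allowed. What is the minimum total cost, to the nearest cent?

At the optimum either one food covers both requirements or two foods hit both targets exactly; no other combination can be cheaper.
sweet potato only: max(4.1/1.1, 11/3) = 3.727 servings → $1.86.
peanut butter only: max(4.1/0.6, 11/2) = 6.833 servings → $3.08.
sweet potato + peanut butter with both targets exact would need a negative amount; discard.
Cheapest feasible corner: $1.86.

$1.86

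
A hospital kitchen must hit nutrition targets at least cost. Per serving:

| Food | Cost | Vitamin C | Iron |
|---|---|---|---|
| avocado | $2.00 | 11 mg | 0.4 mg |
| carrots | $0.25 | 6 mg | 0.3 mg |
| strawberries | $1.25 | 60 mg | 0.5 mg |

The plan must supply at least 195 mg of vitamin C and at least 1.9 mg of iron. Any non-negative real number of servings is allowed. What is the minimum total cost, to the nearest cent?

$4.20

An LP optimum is at a vertex; with two nutrient constraints at most two foods are used. Check each candidate.
avocado only: max(195/11, 1.9/0.4) = 17.73 servings → $35.45.
carrots only: max(195/6, 1.9/0.3) = 32.5 servings → $8.12.
strawberries only: max(195/60, 1.9/0.5) = 3.8 servings → $4.75.
avocado + carrots: the both-tight solution has a negative serving — not a feasible corner.
avocado + strawberries with both tight: 0.8919 servings and 3.086 servings → $5.64.
carrots + strawberries with both tight: 1.1 servings and 3.14 servings → $4.20.
So the least-cost plan costs $4.20.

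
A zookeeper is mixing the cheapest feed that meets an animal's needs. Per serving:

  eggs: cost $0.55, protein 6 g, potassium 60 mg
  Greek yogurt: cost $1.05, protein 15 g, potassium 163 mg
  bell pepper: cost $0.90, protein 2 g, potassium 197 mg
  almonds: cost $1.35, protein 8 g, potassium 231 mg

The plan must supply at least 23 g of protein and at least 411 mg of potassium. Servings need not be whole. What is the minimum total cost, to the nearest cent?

An LP optimum is at a vertex; with two nutrient constraints at most two foods are used. Check each candidate.
eggs only: max(23/6, 411/60) = 6.85 servings → $3.77.
Greek yogurt only: max(23/15, 411/163) = 2.521 servings → $2.65.
bell pepper only: max(23/2, 411/197) = 11.5 servings → $10.35.
almonds only: max(23/8, 411/231) = 2.875 servings → $3.88.
eggs + Greek yogurt: intersection lies outside the first quadrant.
eggs + bell pepper with both tight: 3.492 servings and 1.023 servings → $2.84.
eggs + almonds with both tight: 2.235 servings and 1.199 servings → $2.85.
Greek yogurt + bell pepper with both tight: 1.411 servings and 0.919 servings → $2.31.
Greek yogurt + almonds with both tight: 0.9371 servings and 1.118 servings → $2.49.
bell pepper + almonds: the both-tight solution has a negative serving — not a feasible corner.
So the least-cost plan costs $2.31.

$2.31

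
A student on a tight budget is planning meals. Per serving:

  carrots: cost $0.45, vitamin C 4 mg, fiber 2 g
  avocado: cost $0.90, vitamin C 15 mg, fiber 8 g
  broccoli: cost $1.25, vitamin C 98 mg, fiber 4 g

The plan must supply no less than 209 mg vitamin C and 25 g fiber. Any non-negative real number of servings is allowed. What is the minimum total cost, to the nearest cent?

$4.25

The cheapest plan sits at a corner of the feasible region — with two constraints it uses at most two foods.
carrots only: max(209/4, 25/2) = 52.25 servings → $23.51.
avocado only: max(209/15, 25/8) = 13.93 servings → $12.54.
broccoli only: max(209/98, 25/4) = 6.25 servings → $7.81.
carrots + avocado with both targets exact would need a negative amount; discard.
carrots + broccoli with both tight: 8.967 servings and 1.767 servings → $6.24.
avocado + broccoli with both tight: 2.229 servings and 1.791 servings → $4.25.
Cheapest feasible corner: $4.25.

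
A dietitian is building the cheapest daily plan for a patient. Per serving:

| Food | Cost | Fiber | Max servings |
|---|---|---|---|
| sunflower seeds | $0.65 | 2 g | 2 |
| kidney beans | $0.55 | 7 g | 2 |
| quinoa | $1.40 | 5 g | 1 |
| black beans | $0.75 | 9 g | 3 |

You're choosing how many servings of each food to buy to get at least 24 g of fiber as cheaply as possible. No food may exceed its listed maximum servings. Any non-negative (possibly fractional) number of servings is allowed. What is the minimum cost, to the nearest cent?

$1.93

Cost per g of fiber: kidney beans $0.0786, black beans $0.0833, quinoa $0.2800, sunflower seeds $0.3250.
Take 2 servings of kidney beans: +14.0 g fiber for $1.10 (total $1.10, still need 10.0 g).
Take 1.111 servings of black beans: +10.0 g fiber for $0.83 (total $1.93, still need 0.0 g).
Greedy by cheapest-per-g is optimal for a single linear constraint, so the minimum cost is $1.93.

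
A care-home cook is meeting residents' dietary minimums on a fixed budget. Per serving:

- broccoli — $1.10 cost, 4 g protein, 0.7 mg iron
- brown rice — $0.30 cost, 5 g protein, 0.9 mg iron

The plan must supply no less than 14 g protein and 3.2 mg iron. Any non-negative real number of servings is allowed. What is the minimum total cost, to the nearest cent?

Compare the cost at each extreme point of the feasible region.
broccoli only: max(14/4, 3.2/0.7) = 4.571 servings → $5.03.
brown rice only: max(14/5, 3.2/0.9) = 3.556 servings → $1.07.
broccoli + brown rice: intersection lies outside the first quadrant.
So the least-cost plan costs $1.07.

$1.07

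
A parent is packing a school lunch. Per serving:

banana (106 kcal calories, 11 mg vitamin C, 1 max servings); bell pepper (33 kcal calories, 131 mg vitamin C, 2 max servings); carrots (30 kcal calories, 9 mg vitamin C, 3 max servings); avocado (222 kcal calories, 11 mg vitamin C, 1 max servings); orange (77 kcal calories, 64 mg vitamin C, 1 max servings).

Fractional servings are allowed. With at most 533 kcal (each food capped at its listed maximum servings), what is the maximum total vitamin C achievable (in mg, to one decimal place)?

Vitamin C per kcal: bell pepper 3.97, orange 0.8312, carrots 0.3, banana 0.1038, avocado 0.04955.
Take 2 servings of bell pepper: uses 66 kcal, +262.0 mg vitamin C (running total 262.0 mg).
Take 1 serving of orange: uses 77 kcal, +64.0 mg vitamin C (running total 326.0 mg).
Take 3 servings of carrots: uses 90 kcal, +27.0 mg vitamin C (running total 353.0 mg).
Take 1 serving of banana: uses 106 kcal, +11.0 mg vitamin C (running total 364.0 mg).
Take 0.8739 servings of avocado: uses 194 kcal, +9.6 mg vitamin C (running total 373.6 mg).
Greedy by best ratio exhausts the calories allowance optimally: 373.6 mg.

373.6 mg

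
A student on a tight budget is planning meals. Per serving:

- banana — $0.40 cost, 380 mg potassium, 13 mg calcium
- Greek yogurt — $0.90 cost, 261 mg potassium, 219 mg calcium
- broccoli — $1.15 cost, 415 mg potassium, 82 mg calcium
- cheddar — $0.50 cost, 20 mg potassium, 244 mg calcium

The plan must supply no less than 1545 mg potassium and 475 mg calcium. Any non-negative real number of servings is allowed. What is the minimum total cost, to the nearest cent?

At the optimum either one food covers both requirements or two foods hit both targets exactly; no other combination can be cheaper.
banana only: max(1545/380, 475/13) = 36.54 servings → $14.62.
Greek yogurt only: max(1545/261, 475/219) = 5.92 servings → $5.33.
broccoli only: max(1545/415, 475/82) = 5.793 servings → $6.66.
cheddar only: max(1545/20, 475/244) = 77.25 servings → $38.62.
banana + Greek yogurt with both tight: 2.686 servings and 2.01 servings → $2.88.
banana + broccoli with both targets exact would need a negative amount; discard.
banana + cheddar with both tight: 3.974 servings and 1.735 servings → $2.46.
Greek yogurt + broccoli with both tight: 1.014 servings and 3.085 servings → $4.46.
Greek yogurt + cheddar with both targets exact would need a negative amount; discard.
broccoli + cheddar with both tight: 3.689 servings and 0.707 servings → $4.60.
The minimum over all feasible corners is $2.46.

$2.46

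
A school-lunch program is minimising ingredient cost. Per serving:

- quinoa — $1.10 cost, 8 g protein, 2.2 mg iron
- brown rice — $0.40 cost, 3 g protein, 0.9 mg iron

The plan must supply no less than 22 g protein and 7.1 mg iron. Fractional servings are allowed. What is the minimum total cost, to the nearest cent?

A basic optimal solution has at most two foods positive. Try each food alone and each pair with both targets met exactly.
quinoa only: max(22/8, 7.1/2.2) = 3.227 servings → $3.55.
brown rice only: max(22/3, 7.1/0.9) = 7.889 servings → $3.16.
quinoa + brown rice: intersection lies outside the first quadrant.
Cheapest feasible corner: $3.16.

$3.16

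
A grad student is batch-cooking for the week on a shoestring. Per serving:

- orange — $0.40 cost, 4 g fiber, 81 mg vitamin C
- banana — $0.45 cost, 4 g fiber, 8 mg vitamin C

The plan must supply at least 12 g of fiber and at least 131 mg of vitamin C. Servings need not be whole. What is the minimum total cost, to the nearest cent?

orange only: max(12/4, 131/81) = 3 servings → $1.20.
banana only: max(12/4, 131/8) = 16.38 servings → $7.37.
orange + banana with both tight: 1.466 servings and 1.534 servings → $1.28.
The minimum over all feasible corners is $1.20.

$1.20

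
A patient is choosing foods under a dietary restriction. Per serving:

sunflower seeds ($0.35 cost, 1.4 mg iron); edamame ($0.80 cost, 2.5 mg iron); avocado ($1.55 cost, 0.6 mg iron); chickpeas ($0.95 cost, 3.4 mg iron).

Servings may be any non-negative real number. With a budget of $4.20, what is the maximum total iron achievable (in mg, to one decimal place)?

16.8 mg

Iron per dollar: sunflower seeds 4, chickpeas 3.579, edamame 3.125, avocado 0.3871.
With no serving limits, spend the whole cost allowance on sunflower seeds: $4.20 / $0.35 × 1.4 mg = 16.8 mg.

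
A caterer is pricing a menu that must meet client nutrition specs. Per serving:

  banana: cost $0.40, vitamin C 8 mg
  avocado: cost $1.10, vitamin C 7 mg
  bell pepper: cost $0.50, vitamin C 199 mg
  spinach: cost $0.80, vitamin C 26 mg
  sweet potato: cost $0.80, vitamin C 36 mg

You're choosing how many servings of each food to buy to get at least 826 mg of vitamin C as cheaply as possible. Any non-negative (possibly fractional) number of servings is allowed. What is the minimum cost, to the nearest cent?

$2.08

Cost per mg of vitamin C: bell pepper $0.0025, sweet potato $0.0222, spinach $0.0308, banana $0.0500, avocado $0.1571.
With no serving limits, use only bell pepper: 826 mg / 199 mg = 4.151 servings × $0.50 = $2.08.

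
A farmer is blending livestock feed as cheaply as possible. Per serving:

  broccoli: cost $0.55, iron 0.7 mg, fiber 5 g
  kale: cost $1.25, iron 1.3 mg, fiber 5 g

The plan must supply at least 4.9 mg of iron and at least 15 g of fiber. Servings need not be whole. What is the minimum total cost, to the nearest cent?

Check every corner: each single food scaled to meet both minima, and each pair solved so both constraints bind.
broccoli only: max(4.9/0.7, 15/5) = 7 servings → $3.85.
kale only: max(4.9/1.3, 15/5) = 3.769 servings → $4.71.
broccoli + kale: the both-tight solution has a negative serving — not a feasible corner.
So the least-cost plan costs $3.85.

$3.85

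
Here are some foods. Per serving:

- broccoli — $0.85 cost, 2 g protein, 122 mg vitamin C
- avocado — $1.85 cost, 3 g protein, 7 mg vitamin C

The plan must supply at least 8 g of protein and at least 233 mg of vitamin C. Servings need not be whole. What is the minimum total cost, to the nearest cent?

Two binding constraints pin down two serving amounts, so the optimal mix uses at most two foods. The candidates are each food alone (scaled to the tighter of protein/vitamin C) and each pair with both constraints tight.
broccoli only: max(8/2, 233/122) = 4 servings → $3.40.
avocado only: max(8/3, 233/7) = 33.29 servings → $61.58.
broccoli + avocado with both tight: 1.827 servings and 1.449 servings → $4.23.
So the least-cost plan costs $3.40.

$3.40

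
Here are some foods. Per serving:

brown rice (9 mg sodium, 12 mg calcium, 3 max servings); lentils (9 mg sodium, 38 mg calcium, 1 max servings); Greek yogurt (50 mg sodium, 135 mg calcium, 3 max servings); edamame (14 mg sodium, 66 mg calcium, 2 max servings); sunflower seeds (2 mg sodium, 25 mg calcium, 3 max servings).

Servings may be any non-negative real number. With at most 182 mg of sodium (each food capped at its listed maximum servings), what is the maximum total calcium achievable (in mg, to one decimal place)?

620.3 mg

Calcium per mg sodium: sunflower seeds 12.5, edamame 4.714, lentils 4.222, Greek yogurt 2.7, brown rice 1.333.
Take 3 servings of sunflower seeds: uses 6 mg sodium, +75.0 mg calcium (running total 75.0 mg).
Take 2 servings of edamame: uses 28 mg sodium, +132.0 mg calcium (running total 207.0 mg).
Take 1 serving of lentils: uses 9 mg sodium, +38.0 mg calcium (running total 245.0 mg).
Take 2.78 servings of Greek yogurt: uses 139 mg sodium, +375.3 mg calcium (running total 620.3 mg).
Greedy by best ratio exhausts the sodium allowance optimally: 620.3 mg.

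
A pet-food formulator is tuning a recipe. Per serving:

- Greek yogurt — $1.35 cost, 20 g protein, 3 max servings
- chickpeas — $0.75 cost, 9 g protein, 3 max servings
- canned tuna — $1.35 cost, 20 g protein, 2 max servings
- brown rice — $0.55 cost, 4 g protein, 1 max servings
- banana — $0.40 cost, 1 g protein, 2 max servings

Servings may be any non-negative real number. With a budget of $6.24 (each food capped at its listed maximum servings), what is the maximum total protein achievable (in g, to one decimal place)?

Protein per dollar: Greek yogurt 14.81, canned tuna 14.81, chickpeas 12, brown rice 7.273, banana 2.5.
Take 3 servings of Greek yogurt: spends $4.05, +60.0 g protein (running total 60.0 g).
Take 1.622 servings of canned tuna: spends $2.19, +32.4 g protein (running total 92.4 g).
Greedy by best ratio exhausts the cost allowance optimally: 92.4 g.

92.4 g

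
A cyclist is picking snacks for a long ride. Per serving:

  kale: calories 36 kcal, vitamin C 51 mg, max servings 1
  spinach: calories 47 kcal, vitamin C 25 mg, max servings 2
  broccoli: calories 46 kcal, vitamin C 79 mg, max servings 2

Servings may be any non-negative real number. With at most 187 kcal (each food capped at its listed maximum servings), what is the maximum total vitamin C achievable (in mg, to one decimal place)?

240.4 mg

Vitamin C per kcal: broccoli 1.717, kale 1.417, spinach 0.5319.
Take 2 servings of broccoli: uses 92 kcal, +158.0 mg vitamin C (running total 158.0 mg).
Take 1 serving of kale: uses 36 kcal, +51.0 mg vitamin C (running total 209.0 mg).
Take 1.255 servings of spinach: uses 59 kcal, +31.4 mg vitamin C (running total 240.4 mg).
Filling greedily by vitamin C-per-kcal is optimal for one linear limit, giving 240.4 mg.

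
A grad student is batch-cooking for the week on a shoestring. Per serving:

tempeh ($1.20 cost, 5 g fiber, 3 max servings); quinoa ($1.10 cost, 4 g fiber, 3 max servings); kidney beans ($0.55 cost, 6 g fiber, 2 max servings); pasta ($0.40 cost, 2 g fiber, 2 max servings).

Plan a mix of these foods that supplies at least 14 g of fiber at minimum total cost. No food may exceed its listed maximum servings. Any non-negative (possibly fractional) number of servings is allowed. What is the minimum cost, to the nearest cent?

Cost per g of fiber: kidney beans $0.0917, pasta $0.2000, tempeh $0.2400, quinoa $0.2750.
Take 2 servings of kidney beans: +12.0 g fiber for $1.10 (total $1.10, still need 2.0 g).
Take 1 serving of pasta: +2.0 g fiber for $0.40 (total $1.50, still need 0.0 g).
Filling from the cheapest source first is optimal under one linear minimum: $1.50.

$1.50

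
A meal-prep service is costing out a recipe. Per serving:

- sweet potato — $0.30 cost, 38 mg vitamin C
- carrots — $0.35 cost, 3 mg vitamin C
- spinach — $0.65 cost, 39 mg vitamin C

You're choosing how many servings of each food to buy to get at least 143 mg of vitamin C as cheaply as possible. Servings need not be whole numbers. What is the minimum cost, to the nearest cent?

Cost per mg of vitamin C: sweet potato $0.0079, spinach $0.0167, carrots $0.1167.
With no serving limits, use only sweet potato: 143 mg / 38 mg = 3.763 servings × $0.30 = $1.13.

$1.13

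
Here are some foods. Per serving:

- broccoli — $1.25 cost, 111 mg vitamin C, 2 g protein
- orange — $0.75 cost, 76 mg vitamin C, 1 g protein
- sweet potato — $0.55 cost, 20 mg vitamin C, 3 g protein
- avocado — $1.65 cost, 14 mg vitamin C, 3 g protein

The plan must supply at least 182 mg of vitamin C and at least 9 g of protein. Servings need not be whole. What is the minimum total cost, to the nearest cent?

$2.65

A basic optimal solution has at most two foods positive. Try each food alone and each pair with both targets met exactly.
broccoli only: max(182/111, 9/2) = 4.5 servings → $5.62.
orange only: max(182/76, 9/1) = 9 servings → $6.75.
sweet potato only: max(182/20, 9/3) = 9.1 servings → $5.00.
avocado only: max(182/14, 9/3) = 13 servings → $21.45.
broccoli + orange: intersection lies outside the first quadrant.
broccoli + sweet potato with both tight: 1.249 servings and 2.167 servings → $2.75.
broccoli + avocado with both tight: 1.377 servings and 2.082 servings → $5.16.
orange + sweet potato with both tight: 1.76 servings and 2.413 servings → $2.65.
orange + avocado with both tight: 1.963 servings and 2.346 servings → $5.34.
sweet potato + avocado: the both-tight solution has a negative serving — not a feasible corner.
Cheapest feasible corner: $2.65.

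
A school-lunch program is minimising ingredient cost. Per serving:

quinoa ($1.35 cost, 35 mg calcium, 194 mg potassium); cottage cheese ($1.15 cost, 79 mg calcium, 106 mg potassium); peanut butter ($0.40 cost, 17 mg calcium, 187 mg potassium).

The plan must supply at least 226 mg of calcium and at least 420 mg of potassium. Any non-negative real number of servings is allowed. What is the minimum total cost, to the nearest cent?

$3.40

Minimising a linear cost over {calcium ≥ 226, potassium ≥ 420, servings ≥ 0} — the optimum is at a vertex, using one or two foods.
quinoa only: max(226/35, 420/194) = 6.457 servings → $8.72.
cottage cheese only: max(226/79, 420/106) = 3.962 servings → $4.56.
peanut butter only: max(226/17, 420/187) = 13.29 servings → $5.32.
quinoa + cottage cheese with both tight: 0.7941 servings and 2.509 servings → $3.96.
quinoa + peanut butter: the both-tight solution has a negative serving — not a feasible corner.
cottage cheese + peanut butter with both tight: 2.708 servings and 0.7111 servings → $3.40.
The minimum over all feasible corners is $3.40.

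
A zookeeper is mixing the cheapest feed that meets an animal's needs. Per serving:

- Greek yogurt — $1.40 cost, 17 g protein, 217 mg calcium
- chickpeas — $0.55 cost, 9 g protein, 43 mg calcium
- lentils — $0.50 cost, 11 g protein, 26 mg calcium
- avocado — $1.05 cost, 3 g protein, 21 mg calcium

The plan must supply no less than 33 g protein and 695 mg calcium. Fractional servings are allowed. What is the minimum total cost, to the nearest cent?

$4.48

For a min-cost LP with two ≥-constraints, a basic feasible solution has at most two positive variables.
Greek yogurt only: max(33/17, 695/217) = 3.203 servings → $4.48.
chickpeas only: max(33/9, 695/43) = 16.16 servings → $8.89.
lentils only: max(33/11, 695/26) = 26.73 servings → $13.37.
avocado only: max(33/3, 695/21) = 33.1 servings → $34.75.
Greek yogurt + chickpeas: the both-tight solution has a negative serving — not a feasible corner.
Greek yogurt + lentils: the both-tight solution has a negative serving — not a feasible corner.
Greek yogurt + avocado: the both-tight solution has a negative serving — not a feasible corner.
chickpeas + lentils: intersection lies outside the first quadrant.
chickpeas + avocado: the both-tight solution has a negative serving — not a feasible corner.
lentils + avocado: the both-tight solution has a negative serving — not a feasible corner.
The minimum over all feasible corners is $4.48.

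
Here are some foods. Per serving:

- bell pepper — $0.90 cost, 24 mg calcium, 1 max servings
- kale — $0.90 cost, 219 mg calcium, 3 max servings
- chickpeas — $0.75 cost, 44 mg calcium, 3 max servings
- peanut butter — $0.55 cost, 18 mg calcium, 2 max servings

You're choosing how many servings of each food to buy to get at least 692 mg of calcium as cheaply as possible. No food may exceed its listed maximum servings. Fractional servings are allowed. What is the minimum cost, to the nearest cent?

Cost per mg of calcium: kale $0.0041, chickpeas $0.0170, peanut butter $0.0306, bell pepper $0.0375.
Take 3 servings of kale: +657.0 mg calcium for $2.70 (total $2.70, still need 35.0 mg).
Take 0.7955 servings of chickpeas: +35.0 mg calcium for $0.60 (total $3.30, still need 0.0 mg).
Greedy by cheapest-per-mg is optimal for a single linear constraint, so the minimum cost is $3.30.

$3.30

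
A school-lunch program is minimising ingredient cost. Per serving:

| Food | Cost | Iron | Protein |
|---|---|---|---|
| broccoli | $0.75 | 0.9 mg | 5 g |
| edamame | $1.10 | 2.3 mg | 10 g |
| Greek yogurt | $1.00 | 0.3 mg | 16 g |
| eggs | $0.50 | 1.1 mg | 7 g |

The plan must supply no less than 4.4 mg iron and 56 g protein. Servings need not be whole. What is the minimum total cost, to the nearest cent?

An LP optimum is at a vertex; with two nutrient constraints at most two foods are used. Check each candidate.
broccoli only: max(4.4/0.9, 56/5) = 11.2 servings → $8.40.
edamame only: max(4.4/2.3, 56/10) = 5.6 servings → $6.16.
Greek yogurt only: max(4.4/0.3, 56/16) = 14.67 servings → $14.67.
eggs only: max(4.4/1.1, 56/7) = 8 servings → $4.00.
broccoli + edamame: the both-tight solution has a negative serving — not a feasible corner.
broccoli + Greek yogurt with both tight: 4.155 servings and 2.202 servings → $5.32.
broccoli + eggs with both targets exact would need a negative amount; discard.
edamame + Greek yogurt with both tight: 1.586 servings and 2.509 servings → $4.25.
edamame + eggs with both targets exact would need a negative amount; discard.
Greek yogurt + eggs with both tight: 1.987 servings and 3.458 servings → $3.72.
So the least-cost plan costs $3.72.

$3.72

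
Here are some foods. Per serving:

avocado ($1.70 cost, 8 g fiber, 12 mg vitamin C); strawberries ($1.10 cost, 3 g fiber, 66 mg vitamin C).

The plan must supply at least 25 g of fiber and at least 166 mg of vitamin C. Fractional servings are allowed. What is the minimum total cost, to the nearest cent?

For a min-cost LP with two ≥-constraints, a basic feasible solution has at most two positive variables.
avocado only: max(25/8, 166/12) = 13.83 servings → $23.52.
strawberries only: max(25/3, 166/66) = 8.333 servings → $9.17.
avocado + strawberries with both tight: 2.341 servings and 2.089 servings → $6.28.
The minimum over all feasible corners is $6.28.

$6.28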